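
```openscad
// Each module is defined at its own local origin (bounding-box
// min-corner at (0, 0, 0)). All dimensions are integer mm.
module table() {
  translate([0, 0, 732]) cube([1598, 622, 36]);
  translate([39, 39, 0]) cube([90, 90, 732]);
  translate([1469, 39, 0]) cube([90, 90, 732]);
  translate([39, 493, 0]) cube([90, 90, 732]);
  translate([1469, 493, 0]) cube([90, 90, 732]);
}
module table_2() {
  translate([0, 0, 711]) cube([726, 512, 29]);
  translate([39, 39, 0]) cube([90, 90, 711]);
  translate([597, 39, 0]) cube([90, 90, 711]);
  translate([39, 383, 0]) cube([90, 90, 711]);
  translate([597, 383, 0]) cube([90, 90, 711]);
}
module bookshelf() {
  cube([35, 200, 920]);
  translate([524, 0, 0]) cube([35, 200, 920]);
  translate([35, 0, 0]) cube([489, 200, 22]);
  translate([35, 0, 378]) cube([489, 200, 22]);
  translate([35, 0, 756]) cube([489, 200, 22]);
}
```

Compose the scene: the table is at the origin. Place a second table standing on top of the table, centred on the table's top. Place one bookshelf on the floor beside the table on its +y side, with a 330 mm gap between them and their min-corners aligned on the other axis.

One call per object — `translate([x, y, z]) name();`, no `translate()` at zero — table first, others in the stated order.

table();
translate([436, 55, 768]) table_2();
translate([0, 952, 0]) bookshelf();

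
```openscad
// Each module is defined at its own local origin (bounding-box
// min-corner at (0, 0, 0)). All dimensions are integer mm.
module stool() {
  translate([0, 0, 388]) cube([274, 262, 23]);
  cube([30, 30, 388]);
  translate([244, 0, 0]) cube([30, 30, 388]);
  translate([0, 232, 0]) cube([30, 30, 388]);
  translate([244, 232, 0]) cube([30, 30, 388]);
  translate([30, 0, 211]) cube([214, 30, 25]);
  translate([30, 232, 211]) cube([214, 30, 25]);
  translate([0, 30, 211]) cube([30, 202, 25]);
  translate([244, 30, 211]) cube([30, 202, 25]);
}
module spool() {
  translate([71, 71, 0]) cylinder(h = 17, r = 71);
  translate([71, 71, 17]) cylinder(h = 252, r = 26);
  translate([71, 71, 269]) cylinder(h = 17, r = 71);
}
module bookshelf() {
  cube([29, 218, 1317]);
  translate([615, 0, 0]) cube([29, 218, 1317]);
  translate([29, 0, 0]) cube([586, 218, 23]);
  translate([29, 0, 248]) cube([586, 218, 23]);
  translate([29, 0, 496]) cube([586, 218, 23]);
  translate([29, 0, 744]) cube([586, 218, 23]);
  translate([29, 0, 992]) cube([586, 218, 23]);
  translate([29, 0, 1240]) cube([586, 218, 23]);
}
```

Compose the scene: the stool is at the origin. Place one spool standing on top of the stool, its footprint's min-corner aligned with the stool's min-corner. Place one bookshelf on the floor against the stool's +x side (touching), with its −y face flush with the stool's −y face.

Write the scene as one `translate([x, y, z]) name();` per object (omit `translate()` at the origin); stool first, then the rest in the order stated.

stool();
translate([0, 0, 411]) spool();
translate([274, 0, 0]) bookshelf();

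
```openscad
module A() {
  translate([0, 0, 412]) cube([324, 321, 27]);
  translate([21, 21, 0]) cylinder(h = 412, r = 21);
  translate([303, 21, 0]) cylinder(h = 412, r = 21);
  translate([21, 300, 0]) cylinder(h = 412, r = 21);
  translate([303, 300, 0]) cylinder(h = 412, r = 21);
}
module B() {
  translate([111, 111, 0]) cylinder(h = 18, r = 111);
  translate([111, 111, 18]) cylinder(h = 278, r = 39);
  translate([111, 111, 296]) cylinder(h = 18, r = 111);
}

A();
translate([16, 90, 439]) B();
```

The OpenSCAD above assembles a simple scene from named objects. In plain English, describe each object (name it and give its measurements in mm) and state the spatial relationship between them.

A is a four-legged stool. The seat is 324×321 mm, 27 mm thick, top at z = 439 mm. It stands on four round legs, each 42 mm in diameter, from z = 0 to the seat underside, each leg's axis is inset half a diameter from the nearest pair of seat edges (so the leg's bounding box is flush with the corner).

B is a spool: two coaxial disc flanges of radius 111 mm and thickness 18 mm, joined by a core cylinder of radius 39 mm and height 278 mm. The lower flange rests on z = 0 and the three cylinders share a vertical axis.

The spool is on top of the stool.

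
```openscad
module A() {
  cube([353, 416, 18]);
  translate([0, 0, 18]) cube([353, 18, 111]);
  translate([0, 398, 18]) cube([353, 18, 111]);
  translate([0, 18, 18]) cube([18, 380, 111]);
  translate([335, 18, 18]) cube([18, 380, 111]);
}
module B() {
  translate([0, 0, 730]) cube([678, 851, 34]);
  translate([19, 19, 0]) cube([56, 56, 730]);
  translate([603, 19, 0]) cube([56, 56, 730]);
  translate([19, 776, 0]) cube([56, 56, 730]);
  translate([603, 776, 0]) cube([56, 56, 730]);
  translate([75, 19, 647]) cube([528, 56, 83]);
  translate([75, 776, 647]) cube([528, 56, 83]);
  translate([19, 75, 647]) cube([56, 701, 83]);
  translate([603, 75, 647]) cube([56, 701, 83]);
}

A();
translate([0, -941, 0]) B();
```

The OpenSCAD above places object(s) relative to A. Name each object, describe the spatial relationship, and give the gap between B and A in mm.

A is an open box. B is a table. The table is on the floor beside the open box on its −y side. The gap between the table and the open box is 90 mm.

The table's nearest face is 90 mm from the open box's −y face.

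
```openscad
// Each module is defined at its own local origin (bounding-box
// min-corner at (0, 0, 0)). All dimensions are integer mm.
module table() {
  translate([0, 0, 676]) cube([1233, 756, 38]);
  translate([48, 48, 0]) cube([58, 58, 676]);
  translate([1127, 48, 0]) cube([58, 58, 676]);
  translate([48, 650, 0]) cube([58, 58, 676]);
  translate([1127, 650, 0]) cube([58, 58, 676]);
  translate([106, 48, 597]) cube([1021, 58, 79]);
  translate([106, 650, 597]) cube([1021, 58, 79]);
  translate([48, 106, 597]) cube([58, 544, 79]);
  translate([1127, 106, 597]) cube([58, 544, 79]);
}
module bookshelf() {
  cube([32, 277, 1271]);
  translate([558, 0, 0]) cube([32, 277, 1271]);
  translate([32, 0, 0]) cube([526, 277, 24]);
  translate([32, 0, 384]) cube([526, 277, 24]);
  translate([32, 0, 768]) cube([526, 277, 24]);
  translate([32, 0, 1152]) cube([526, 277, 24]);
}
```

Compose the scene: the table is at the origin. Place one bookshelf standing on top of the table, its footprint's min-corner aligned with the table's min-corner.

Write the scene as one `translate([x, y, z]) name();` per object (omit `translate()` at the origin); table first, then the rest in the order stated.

table();
translate([0, 0, 714]) bookshelf();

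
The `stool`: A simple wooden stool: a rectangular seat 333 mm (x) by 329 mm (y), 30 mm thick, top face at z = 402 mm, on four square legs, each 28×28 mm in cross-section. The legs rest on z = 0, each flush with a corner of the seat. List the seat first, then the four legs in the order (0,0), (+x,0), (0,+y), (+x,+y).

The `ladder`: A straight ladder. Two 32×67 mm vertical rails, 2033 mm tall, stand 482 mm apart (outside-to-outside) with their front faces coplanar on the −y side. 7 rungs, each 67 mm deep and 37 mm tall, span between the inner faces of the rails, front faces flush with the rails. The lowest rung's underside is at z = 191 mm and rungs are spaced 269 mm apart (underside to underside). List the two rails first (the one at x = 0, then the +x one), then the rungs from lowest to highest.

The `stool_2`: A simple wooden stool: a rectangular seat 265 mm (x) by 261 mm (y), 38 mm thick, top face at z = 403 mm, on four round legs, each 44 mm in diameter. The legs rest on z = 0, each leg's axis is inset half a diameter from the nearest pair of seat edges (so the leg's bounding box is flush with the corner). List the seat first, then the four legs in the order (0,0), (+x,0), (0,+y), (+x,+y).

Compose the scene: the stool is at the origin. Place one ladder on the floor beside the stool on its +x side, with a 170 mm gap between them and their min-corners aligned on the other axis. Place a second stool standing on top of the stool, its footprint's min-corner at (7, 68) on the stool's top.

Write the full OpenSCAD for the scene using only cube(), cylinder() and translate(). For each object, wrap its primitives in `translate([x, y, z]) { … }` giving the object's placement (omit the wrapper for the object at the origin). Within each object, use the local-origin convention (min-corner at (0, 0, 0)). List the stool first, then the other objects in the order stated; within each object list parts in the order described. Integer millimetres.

translate([0, 0, 372]) cube([333, 329, 30]);
cube([28, 28, 372]);
translate([305, 0, 0]) cube([28, 28, 372]);
translate([0, 301, 0]) cube([28, 28, 372]);
translate([305, 301, 0]) cube([28, 28, 372]);
translate([503, 0, 0]) {
  cube([32, 67, 2033]);
  translate([450, 0, 0]) cube([32, 67, 2033]);
  translate([32, 0, 191]) cube([418, 67, 37]);
  translate([32, 0, 460]) cube([418, 67, 37]);
  translate([32, 0, 729]) cube([418, 67, 37]);
  translate([32, 0, 998]) cube([418, 67, 37]);
  translate([32, 0, 1267]) cube([418, 67, 37]);
  translate([32, 0, 1536]) cube([418, 67, 37]);
  translate([32, 0, 1805]) cube([418, 67, 37]);
}
translate([7, 68, 402]) {
  translate([0, 0, 365]) cube([265, 261, 38]);
  translate([22, 22, 0]) cylinder(h = 365, r = 22);
  translate([243, 22, 0]) cylinder(h = 365, r = 22);
  translate([22, 239, 0]) cylinder(h = 365, r = 22);
  translate([243, 239, 0]) cylinder(h = 365, r = 22);
}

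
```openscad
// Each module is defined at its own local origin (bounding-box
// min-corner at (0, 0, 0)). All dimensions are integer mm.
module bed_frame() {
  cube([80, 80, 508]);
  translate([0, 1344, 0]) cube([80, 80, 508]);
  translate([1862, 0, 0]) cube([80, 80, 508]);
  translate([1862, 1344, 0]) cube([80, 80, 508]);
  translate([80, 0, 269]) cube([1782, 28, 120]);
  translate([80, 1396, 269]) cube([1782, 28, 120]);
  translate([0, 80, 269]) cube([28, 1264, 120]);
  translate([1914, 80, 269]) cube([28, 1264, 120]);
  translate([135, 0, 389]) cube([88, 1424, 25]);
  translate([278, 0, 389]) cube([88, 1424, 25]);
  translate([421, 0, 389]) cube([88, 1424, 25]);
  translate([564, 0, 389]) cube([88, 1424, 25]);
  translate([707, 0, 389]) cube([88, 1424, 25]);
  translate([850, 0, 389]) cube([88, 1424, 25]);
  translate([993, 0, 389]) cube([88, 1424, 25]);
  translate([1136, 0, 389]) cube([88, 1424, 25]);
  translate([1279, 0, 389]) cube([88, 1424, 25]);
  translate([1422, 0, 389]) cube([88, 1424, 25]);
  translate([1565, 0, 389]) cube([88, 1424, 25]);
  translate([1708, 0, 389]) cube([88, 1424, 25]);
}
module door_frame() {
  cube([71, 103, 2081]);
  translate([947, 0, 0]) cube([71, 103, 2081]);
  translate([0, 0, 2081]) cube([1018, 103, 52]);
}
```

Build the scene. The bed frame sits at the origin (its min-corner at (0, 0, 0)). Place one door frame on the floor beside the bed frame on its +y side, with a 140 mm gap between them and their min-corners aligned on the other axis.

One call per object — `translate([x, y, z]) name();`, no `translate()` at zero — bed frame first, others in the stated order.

bed_frame();
translate([0, 1564, 0]) door_frame();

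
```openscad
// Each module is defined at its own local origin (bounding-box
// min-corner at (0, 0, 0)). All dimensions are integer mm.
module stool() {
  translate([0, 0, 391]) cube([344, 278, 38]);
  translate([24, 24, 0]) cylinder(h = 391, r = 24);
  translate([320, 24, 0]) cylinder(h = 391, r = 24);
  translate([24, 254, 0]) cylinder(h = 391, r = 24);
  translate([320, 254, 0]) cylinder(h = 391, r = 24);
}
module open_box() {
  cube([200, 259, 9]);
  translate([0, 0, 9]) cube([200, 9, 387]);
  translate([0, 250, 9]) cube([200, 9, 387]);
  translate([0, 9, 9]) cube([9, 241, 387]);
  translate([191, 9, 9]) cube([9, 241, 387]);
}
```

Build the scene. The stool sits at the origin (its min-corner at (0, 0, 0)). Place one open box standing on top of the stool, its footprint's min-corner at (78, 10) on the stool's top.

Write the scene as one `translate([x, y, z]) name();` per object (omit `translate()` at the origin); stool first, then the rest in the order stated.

stool();
translate([78, 10, 429]) open_box();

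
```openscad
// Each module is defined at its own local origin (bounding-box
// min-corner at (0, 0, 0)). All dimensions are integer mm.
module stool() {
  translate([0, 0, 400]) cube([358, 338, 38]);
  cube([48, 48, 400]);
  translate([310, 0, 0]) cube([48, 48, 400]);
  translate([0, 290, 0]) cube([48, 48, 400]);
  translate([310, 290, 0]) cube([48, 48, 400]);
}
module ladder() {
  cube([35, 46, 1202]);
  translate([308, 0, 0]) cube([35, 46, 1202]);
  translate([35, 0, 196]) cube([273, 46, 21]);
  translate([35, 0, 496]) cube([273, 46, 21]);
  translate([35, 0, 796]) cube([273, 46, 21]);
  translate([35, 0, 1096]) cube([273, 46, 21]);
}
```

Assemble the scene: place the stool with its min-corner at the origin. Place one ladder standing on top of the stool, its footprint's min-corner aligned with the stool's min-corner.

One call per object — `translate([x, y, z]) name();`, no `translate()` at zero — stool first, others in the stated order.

stool();
translate([0, 0, 438]) ladder();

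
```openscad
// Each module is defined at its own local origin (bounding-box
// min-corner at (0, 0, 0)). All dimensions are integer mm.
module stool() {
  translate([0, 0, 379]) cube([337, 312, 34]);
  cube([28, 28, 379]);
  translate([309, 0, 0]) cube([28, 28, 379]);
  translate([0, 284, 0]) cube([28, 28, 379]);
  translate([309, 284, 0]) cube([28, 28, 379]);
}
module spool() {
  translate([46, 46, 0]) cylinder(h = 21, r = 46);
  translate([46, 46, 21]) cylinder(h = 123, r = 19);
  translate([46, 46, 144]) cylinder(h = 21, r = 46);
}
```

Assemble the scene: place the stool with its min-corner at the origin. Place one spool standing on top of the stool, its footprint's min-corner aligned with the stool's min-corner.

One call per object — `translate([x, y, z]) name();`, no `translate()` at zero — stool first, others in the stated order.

stool();
translate([0, 0, 413]) spool();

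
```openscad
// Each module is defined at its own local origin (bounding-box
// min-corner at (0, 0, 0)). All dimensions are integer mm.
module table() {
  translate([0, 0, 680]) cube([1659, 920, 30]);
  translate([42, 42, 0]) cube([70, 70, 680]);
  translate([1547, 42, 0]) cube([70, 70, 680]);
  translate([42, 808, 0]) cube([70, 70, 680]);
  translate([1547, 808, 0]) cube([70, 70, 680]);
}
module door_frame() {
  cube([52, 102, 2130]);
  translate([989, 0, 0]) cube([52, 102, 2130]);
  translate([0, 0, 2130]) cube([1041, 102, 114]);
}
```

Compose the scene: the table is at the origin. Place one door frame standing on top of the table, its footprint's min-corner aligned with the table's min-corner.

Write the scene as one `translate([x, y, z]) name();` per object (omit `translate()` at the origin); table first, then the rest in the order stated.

table();
translate([0, 0, 710]) door_frame();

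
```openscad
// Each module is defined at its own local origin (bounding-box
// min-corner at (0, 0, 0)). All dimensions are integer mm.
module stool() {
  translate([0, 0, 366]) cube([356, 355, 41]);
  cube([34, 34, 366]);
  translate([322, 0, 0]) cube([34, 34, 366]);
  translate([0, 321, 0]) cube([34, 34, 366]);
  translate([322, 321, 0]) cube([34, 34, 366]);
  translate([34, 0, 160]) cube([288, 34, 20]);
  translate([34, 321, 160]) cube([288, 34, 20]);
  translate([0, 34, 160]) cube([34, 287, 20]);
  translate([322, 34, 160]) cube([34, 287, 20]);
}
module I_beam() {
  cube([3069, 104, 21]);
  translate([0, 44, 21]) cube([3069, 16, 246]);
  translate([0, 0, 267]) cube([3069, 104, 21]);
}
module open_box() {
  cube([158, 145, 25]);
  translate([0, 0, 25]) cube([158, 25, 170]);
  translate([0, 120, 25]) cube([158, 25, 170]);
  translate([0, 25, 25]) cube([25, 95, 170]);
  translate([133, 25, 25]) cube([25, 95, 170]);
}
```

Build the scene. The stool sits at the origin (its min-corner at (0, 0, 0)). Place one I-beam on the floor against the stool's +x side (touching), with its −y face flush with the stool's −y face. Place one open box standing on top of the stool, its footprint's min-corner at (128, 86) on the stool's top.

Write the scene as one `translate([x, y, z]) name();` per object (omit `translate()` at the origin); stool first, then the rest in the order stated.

stool();
translate([356, 0, 0]) I_beam();
translate([128, 86, 407]) open_box();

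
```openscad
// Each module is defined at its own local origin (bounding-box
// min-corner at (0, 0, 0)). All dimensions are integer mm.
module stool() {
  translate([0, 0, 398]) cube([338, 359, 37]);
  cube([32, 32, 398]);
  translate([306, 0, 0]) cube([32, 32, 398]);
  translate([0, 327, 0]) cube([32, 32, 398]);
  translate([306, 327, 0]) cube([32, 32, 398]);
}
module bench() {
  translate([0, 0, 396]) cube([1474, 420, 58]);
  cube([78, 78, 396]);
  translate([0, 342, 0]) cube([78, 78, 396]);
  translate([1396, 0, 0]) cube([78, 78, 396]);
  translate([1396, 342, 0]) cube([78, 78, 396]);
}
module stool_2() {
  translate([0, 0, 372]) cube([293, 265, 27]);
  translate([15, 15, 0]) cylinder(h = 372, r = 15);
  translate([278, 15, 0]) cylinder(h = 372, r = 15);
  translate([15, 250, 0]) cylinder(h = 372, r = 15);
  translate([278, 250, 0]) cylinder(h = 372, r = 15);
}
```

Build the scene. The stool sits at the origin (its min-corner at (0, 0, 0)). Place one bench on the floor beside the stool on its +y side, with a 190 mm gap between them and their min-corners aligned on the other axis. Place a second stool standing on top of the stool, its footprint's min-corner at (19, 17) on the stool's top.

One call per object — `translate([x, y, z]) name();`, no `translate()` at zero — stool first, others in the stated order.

stool();
translate([0, 549, 0]) bench();
translate([19, 17, 435]) stool_2();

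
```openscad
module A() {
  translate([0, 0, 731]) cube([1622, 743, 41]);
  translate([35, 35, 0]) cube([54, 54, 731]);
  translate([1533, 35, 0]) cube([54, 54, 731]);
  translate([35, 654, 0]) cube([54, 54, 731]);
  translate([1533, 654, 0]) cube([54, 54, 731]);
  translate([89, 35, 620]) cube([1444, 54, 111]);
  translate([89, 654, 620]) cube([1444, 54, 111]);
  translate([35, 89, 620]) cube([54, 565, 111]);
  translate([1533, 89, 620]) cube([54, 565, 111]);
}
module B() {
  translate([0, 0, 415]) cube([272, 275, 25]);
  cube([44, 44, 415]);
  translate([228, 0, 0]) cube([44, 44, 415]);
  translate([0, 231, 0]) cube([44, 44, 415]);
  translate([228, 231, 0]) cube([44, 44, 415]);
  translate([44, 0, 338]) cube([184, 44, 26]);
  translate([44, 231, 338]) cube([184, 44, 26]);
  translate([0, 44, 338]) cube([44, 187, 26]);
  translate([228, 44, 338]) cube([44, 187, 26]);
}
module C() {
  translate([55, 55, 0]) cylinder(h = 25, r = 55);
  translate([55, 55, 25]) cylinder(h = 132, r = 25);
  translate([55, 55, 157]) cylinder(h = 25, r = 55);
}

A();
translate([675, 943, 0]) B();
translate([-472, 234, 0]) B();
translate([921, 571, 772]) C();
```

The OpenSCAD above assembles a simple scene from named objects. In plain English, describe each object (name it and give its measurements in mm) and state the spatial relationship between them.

A is a table: top 1622 mm (x) × 743 mm (y), 41 mm thick, upper face at z = 772 mm, on four 54×54 mm square legs, each inset 35 mm from the nearest pair of top edges, running from z = 0 to the bottom of the top. Four apron rails, 54 mm thick and 111 mm tall, run between adjacent legs with their top edges flush with the underside of the top and their outer faces flush with the legs' outer faces.

B is a simple wooden stool: a rectangular seat 272 mm (x) by 275 mm (y), 25 mm thick, top face at z = 440 mm, on four square legs, each 44×44 mm in cross-section. The legs rest on z = 0, each flush with a corner of the seat. Four stretchers, 44 mm wide and 26 mm tall, connect adjacent legs with their undersides at z = 338 mm, each running between the inner faces of the legs it joins and aligned with the legs' outer faces on the other axis.

C is a spool: two coaxial disc flanges of radius 55 mm and thickness 25 mm, joined by a core cylinder of radius 25 mm and height 132 mm. The lower flange rests on z = 0 and the three cylinders share a vertical axis.

Two stools sit around the table at the +y, −x sides. The spool is on top of the table.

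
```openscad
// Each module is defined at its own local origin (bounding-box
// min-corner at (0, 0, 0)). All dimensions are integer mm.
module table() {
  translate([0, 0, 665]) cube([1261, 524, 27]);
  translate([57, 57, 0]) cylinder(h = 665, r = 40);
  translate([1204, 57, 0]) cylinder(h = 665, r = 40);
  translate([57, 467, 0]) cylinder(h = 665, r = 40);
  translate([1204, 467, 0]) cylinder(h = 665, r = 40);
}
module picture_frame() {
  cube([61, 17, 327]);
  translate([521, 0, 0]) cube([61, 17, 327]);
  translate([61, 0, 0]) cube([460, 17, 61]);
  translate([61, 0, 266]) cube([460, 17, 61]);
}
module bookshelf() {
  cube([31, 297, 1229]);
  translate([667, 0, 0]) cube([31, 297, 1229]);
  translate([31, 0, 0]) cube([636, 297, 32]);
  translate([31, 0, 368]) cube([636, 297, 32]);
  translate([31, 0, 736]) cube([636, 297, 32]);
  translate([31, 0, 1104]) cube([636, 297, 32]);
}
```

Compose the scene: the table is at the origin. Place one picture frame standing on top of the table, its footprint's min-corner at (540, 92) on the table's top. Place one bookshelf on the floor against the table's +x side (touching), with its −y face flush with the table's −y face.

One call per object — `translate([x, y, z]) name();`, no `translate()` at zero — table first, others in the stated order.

table();
translate([540, 92, 692]) picture_frame();
translate([1261, 0, 0]) bookshelf();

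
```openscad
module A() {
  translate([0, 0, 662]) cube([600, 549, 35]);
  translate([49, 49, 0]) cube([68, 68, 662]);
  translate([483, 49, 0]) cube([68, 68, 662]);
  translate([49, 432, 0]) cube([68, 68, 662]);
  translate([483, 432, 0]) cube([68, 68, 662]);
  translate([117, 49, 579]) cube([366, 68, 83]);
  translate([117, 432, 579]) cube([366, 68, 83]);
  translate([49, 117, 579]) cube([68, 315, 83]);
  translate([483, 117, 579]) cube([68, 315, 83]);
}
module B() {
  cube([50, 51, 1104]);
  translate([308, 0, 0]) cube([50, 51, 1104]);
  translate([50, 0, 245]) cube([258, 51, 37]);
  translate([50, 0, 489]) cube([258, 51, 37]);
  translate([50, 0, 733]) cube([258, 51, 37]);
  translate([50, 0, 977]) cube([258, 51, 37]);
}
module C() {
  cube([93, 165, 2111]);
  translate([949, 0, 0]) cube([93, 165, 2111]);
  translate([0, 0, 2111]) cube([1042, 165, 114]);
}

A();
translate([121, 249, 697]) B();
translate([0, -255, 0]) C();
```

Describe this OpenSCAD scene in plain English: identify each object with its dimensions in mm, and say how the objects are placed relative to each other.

A is a table: top 600 mm (x) × 549 mm (y), 35 mm thick, upper face at z = 697 mm, on four 68×68 mm square legs, each inset 49 mm from the nearest pair of top edges, running from z = 0 to the bottom of the top. Four apron rails, 68 mm thick and 83 mm tall, run between adjacent legs with their top edges flush with the underside of the top and their outer faces flush with the legs' outer faces.

B is a wooden ladder with two side rails of 50×51 mm section and 1104 mm height, set 358 mm apart overall. Between them run 4 rectangular rungs (51 mm deep, 37 mm thick), front faces flush with the rails' −y face. The bottom of the first rung is 245 mm above the floor and each subsequent rung is 244 mm higher than the one below.

C is a rectangular door frame: two vertical jambs of 93×165 mm section, 2111 mm tall, with a clear opening 856 mm wide between their inner faces. A header 114 mm tall and 165 mm deep lies on top of the jambs and spans the full outside width.

The ladder is on top of the table, centred. The door frame is on the floor beside the table on its −y side.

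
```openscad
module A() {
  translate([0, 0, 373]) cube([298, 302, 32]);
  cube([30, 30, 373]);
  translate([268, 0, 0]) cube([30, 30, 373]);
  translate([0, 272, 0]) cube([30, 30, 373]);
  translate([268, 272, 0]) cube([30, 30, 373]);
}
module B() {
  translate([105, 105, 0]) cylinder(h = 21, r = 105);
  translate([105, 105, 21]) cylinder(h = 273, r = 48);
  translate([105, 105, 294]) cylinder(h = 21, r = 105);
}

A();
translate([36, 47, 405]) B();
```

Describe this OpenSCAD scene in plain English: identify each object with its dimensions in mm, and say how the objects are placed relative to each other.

A is a simple wooden stool: a rectangular seat 298 mm (x) by 302 mm (y), 32 mm thick, top face at z = 405 mm, on four square legs, each 30×30 mm in cross-section. The legs rest on z = 0, each flush with a corner of the seat.

B is a spool: two coaxial disc flanges of radius 105 mm and thickness 21 mm, joined by a core cylinder of radius 48 mm and height 273 mm. The lower flange rests on z = 0 and the three cylinders share a vertical axis.

The spool is on top of the stool.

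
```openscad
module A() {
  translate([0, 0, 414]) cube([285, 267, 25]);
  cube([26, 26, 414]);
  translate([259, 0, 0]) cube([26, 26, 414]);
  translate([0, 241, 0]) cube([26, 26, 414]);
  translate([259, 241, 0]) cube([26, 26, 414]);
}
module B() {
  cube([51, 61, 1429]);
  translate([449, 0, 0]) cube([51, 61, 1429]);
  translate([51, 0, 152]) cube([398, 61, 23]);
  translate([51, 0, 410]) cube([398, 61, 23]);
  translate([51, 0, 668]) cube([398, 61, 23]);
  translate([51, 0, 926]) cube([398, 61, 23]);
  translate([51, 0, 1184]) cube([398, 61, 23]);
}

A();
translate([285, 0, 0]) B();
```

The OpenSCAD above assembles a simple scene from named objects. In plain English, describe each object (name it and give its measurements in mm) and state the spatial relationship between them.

A is a simple wooden stool: a rectangular seat 285 mm (x) by 267 mm (y), 25 mm thick, top face at z = 439 mm, on four square legs, each 26×26 mm in cross-section. The legs rest on z = 0, each flush with a corner of the seat.

B is a wooden ladder with two side rails of 51×61 mm section and 1429 mm height, set 500 mm apart overall. Between them run 5 rectangular rungs (61 mm deep, 23 mm thick), front faces flush with the rails' −y face. The bottom of the first rung is 152 mm above the floor and each subsequent rung is 258 mm higher than the one below.

The ladder is against the stool's +x side, with their −y faces flush.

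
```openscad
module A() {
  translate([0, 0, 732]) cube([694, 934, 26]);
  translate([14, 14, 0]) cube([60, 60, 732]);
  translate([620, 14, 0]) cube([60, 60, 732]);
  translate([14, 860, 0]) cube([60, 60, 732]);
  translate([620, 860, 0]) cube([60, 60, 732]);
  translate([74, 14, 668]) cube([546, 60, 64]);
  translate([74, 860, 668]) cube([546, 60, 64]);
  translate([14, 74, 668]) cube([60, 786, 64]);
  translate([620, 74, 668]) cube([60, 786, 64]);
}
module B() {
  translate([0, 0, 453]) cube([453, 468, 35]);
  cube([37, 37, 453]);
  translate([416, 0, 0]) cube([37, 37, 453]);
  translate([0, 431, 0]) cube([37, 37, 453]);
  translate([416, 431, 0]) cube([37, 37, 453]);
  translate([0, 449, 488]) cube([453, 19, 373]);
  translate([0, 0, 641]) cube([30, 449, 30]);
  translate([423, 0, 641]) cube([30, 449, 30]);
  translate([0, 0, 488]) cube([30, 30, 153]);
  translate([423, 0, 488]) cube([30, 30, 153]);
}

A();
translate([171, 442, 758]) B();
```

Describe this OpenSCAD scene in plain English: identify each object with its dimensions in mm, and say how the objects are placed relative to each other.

A is a rectangular dining table. The top is 694×934×26 mm with its upper surface at z = 758 mm. It stands on four 60×60 mm square legs, each inset 14 mm from the nearest pair of top edges, running from the floor to the underside of the top. Four apron rails, 60 mm thick and 64 mm tall, run between adjacent legs with their top edges flush with the underside of the top and their outer faces flush with the legs' outer faces.

B is a chair: 453×468 mm seat, 35 mm thick, top at z = 488 mm, on four 37 mm square corner legs flush with the seat edges. A 19 mm thick backrest slab spans the full seat width, extending 373 mm above the seat top, its back face flush with the seat's +y edge. Two armrests of 30×30 mm section run along each side from the seat's front edge to the front of the backrest, top faces 183 mm above the seat top and outer faces flush with the seat's x-edges; a 30×30 mm post under the front of each armrest stands on the seat at the front corner.

The chair is on top of the table.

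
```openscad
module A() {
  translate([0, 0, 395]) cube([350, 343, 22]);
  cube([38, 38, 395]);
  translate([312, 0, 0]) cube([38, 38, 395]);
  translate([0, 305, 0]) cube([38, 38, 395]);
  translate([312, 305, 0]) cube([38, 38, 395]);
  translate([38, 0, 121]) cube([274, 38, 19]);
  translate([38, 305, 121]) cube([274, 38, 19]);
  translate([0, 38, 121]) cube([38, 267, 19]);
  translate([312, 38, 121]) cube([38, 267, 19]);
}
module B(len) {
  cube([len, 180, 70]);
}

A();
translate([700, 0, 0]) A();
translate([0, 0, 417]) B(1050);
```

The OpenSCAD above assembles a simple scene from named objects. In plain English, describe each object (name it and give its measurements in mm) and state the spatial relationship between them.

A is a four-legged stool. The seat is a 350×343×22 mm slab whose top surface is at z = 417 mm; four square legs, each 38×38 mm in cross-section, run from the floor (z = 0) to the underside of the seat, each flush with a corner of the seat. Four stretchers, 38 mm wide and 19 mm tall, connect adjacent legs with their undersides at z = 121 mm, each running between the inner faces of the legs it joins and aligned with the legs' outer faces on the other axis.

B is a rectangular beam 1050 mm long (x), 180 mm deep (y), 70 mm thick (z).

The beam spans the tops of two stools placed 350 mm apart, resting at z = 417 mm.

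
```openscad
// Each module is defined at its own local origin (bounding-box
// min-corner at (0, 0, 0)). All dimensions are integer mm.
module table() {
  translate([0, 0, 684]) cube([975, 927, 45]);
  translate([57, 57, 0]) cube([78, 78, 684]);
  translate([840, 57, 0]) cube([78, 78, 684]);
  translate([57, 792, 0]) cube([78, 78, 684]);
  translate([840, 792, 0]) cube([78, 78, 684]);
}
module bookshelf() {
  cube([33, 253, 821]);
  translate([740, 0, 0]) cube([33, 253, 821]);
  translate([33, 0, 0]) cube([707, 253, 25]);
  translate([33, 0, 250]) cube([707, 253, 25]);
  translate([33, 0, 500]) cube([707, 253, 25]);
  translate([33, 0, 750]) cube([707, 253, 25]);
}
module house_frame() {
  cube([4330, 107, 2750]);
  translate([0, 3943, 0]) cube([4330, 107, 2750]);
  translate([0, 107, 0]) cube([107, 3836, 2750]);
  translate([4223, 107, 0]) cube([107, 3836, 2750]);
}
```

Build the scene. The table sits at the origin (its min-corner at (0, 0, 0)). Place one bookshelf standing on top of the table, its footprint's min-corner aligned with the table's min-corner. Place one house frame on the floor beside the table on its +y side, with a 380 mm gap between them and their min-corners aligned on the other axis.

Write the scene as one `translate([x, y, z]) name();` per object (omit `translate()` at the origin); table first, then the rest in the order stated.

table();
translate([0, 0, 729]) bookshelf();
translate([0, 1307, 0]) house_frame();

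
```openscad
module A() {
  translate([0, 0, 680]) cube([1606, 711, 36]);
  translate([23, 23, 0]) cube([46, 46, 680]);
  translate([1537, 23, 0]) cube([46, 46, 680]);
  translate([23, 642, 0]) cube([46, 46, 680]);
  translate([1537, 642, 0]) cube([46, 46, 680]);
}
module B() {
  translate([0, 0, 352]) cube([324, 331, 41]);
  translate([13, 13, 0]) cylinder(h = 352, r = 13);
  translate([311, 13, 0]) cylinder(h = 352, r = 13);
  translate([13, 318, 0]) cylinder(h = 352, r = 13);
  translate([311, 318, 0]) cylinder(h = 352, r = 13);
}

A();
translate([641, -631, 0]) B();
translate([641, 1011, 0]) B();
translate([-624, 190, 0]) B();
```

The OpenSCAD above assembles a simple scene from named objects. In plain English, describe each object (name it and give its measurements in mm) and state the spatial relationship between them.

A is a rectangular dining table. The top is 1606×711×36 mm with its upper surface at z = 716 mm. It stands on four 46×46 mm square legs, each inset 23 mm from the nearest pair of top edges, running from the floor to the underside of the top.

B is a four-legged stool. The seat is a 324×331×41 mm slab whose top surface is at z = 393 mm; four round legs, each 26 mm in diameter, run from the floor (z = 0) to the underside of the seat, each leg's axis is inset half a diameter from the nearest pair of seat edges (so the leg's bounding box is flush with the corner).

Three stools sit around the table at the −y, +y, −x sides.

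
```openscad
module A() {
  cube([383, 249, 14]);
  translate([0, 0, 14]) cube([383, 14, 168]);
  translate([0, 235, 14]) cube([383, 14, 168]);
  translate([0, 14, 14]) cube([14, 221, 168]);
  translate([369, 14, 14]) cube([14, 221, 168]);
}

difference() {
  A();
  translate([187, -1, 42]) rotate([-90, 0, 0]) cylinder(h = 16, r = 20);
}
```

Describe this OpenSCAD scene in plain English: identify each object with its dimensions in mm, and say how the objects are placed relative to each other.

A is an open-topped rectangular box: outside dimensions 383×249×182 mm, with a uniform wall and base thickness of 14 mm. The base is a full 383×249 slab on the floor; four walls sit on top of the base. The front and back walls (the −y and +y sides) span the full width; the two side walls fit between them.

The open box has a circular hole of radius 20 mm through its front wall, centred at (x = 187, z = 42).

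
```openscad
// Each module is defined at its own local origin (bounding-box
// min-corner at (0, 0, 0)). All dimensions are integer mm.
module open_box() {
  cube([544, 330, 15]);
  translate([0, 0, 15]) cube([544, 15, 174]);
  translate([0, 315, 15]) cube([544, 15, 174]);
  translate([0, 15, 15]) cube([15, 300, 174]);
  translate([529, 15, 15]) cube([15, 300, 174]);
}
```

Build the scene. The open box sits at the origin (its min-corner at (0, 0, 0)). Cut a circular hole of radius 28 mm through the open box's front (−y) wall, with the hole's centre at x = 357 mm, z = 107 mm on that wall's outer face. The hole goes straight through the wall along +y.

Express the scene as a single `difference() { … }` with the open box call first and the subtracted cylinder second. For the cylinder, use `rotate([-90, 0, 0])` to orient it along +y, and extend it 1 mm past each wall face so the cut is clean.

difference() {
  open_box();
  translate([357, -1, 107]) rotate([-90, 0, 0]) cylinder(h = 17, r = 28);
}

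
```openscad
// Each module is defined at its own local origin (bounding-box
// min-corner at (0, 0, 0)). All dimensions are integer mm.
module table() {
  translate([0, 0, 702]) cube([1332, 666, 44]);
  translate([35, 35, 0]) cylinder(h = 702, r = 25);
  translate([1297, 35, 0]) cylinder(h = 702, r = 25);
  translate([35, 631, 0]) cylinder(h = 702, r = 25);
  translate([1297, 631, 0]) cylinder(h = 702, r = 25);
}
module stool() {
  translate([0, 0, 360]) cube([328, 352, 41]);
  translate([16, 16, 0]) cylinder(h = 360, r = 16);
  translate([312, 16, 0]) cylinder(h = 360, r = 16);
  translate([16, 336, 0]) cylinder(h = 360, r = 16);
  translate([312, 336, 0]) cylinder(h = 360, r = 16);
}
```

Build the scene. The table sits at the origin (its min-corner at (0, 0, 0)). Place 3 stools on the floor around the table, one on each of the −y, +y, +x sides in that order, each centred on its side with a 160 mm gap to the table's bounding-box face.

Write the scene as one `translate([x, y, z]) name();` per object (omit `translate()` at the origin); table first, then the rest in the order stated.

table();
translate([502, -512, 0]) stool();
translate([502, 826, 0]) stool();
translate([1492, 157, 0]) stool();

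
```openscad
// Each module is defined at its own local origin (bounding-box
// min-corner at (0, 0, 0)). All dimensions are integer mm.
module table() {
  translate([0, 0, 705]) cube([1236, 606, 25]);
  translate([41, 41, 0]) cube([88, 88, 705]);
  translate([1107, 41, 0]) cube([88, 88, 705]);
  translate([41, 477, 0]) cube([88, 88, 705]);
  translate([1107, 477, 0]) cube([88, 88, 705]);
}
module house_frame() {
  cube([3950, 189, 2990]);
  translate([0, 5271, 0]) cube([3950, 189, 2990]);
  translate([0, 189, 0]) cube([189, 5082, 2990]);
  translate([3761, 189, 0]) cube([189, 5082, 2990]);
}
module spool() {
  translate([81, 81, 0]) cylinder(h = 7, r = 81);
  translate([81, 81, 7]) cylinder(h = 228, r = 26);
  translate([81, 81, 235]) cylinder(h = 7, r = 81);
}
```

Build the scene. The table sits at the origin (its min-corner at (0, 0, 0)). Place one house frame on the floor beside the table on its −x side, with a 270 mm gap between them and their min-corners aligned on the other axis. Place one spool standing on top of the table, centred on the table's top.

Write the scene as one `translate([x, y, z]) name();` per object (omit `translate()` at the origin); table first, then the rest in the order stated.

table();
translate([-4220, 0, 0]) house_frame();
translate([537, 222, 730]) spool();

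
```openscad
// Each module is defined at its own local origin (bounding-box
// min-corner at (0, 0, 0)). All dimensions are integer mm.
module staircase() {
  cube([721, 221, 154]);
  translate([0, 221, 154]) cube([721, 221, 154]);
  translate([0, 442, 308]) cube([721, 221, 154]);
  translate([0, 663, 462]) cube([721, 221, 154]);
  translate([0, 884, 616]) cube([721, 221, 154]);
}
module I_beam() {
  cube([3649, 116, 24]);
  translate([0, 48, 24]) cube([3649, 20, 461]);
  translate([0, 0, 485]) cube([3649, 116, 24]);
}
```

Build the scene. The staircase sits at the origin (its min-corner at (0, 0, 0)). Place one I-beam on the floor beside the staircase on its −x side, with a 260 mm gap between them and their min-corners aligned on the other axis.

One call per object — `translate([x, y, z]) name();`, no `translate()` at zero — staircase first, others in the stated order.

staircase();
translate([-3909, 0, 0]) I_beam();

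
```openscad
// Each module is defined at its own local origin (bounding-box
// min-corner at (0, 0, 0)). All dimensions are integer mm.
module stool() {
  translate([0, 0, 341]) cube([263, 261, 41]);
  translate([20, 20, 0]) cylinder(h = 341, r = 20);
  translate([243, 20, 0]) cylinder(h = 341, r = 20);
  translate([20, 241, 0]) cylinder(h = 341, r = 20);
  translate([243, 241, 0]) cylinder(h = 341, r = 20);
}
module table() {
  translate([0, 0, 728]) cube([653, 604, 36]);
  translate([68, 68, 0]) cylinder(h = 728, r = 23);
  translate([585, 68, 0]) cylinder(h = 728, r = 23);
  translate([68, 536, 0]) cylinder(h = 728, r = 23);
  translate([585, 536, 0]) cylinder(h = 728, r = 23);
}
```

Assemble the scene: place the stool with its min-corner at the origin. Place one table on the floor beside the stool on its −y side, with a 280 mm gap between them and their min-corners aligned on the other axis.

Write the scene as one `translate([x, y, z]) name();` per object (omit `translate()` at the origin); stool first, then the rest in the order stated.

stool();
translate([0, -884, 0]) table();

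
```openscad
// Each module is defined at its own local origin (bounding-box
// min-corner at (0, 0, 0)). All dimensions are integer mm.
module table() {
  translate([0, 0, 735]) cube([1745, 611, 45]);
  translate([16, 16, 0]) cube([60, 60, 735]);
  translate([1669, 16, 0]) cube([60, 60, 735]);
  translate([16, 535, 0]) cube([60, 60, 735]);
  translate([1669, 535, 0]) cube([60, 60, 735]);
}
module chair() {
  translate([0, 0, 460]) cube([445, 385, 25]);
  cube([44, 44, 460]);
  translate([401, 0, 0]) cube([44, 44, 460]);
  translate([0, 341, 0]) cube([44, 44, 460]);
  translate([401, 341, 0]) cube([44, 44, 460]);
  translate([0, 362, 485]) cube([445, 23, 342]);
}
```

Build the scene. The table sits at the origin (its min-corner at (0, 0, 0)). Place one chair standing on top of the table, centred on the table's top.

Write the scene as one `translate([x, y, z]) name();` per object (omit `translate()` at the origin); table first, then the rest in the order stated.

table();
translate([650, 113, 780]) chair();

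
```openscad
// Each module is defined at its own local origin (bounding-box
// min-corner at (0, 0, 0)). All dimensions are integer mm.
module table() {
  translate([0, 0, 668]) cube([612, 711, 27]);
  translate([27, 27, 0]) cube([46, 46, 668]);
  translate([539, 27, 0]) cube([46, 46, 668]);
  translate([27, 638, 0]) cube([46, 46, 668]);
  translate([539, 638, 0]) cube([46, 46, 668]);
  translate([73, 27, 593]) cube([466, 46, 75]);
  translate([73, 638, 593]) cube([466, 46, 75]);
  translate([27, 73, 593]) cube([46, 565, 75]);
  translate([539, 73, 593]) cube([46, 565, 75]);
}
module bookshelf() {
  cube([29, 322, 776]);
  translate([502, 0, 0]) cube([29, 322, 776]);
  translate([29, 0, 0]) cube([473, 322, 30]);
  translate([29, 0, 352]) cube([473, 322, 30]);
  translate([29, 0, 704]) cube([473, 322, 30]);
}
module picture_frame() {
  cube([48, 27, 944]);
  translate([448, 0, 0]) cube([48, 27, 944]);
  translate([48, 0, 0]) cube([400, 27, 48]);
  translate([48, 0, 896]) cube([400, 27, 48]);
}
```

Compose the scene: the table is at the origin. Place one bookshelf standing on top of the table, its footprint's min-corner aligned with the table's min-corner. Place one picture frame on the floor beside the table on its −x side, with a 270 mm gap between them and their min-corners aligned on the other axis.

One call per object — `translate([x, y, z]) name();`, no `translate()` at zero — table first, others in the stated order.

table();
translate([0, 0, 695]) bookshelf();
translate([-766, 0, 0]) picture_frame();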